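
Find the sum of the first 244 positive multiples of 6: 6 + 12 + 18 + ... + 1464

Factor out 6: = 6(1 + 2 + ... + 244) = 6 × n(n+1)/2
= 6 × 244×245/2
= 6 × 29890
= 179340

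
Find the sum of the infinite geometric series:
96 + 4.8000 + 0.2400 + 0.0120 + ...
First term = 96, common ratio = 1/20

For |r| < 1, S = a / (1 - r)
S = 96 / (1 - (1/20))
S = 96 / (19/20)
S = 1920/19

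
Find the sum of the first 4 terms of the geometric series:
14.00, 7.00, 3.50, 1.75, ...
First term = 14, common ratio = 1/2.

Sₙ = a(1 - rⁿ) / (1 - r)
S_4 = 14(1 - (1/2)^4) / (1 - (1/2))
S_4 = 14(1 - (1/16)) / (1/2)
S_4 = 105/4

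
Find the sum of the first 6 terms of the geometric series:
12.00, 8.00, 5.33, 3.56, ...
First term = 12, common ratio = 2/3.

Sₙ = a(1 - rⁿ) / (1 - r)
S_6 = 12(1 - (2/3)^6) / (1 - (2/3))
S_6 = 12(1 - (64/729)) / (1/3)
S_6 = 2660/81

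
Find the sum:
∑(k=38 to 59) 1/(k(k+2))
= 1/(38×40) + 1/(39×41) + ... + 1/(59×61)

Partial fractions: 1/(k(k+2)) = (1/2)[1/k - 1/(k+2)]
Telescoping leaves the first two and last two terms:
= (1/2)[1/38 + 1/39 - 1/60 - 1/61]
= 17083/1808040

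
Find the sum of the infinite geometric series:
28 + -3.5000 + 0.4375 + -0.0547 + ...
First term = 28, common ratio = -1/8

For |r| < 1, S = a / (1 - r)
S = 28 / (1 - (-1/8))
S = 28 / (9/8)
S = 224/9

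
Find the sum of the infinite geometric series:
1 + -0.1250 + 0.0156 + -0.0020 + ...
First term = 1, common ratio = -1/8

For |r| < 1, S = a / (1 - r)
S = 1 / (1 - (-1/8))
S = 1 / (9/8)
S = 8/9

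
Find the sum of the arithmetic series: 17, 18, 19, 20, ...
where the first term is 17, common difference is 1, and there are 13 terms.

Sₙ = n/2 × (first + last)
Last term = a + (n-1)d = 17 + (13-1)×1 = 29
S_13 = 13/2 × (17 + 29)
S_13 = 13/2 × 46 = 299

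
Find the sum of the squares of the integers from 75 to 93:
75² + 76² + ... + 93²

Use ∑_{k=1}^{n} k² = n(n+1)(2n+1)/6, then subtract the first 74 terms.
∑_{k=1}^{93} k² = 93×94×187/6 = 272459
∑_{k=1}^{74} k² = 74×75×149/6 = 137825
∑_{k=75}^{93} k² = 272459 - 137825 = 134634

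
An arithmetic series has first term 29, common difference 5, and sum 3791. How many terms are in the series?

Using S = n/2 × [2a + (n-1)d]
3791 = n/2 × [2(29) + (n-1)(5)]
3791 = n/2 × [58 + 5n - 5]
7582 = n × [53 + 5n]
5n² + (53)n - 7582 = 0
Discriminant: Δ = (53)² - 4(5)(-7582) = 2809 + 151640 = 154449
√Δ = 393
n = [-(53) + √Δ] / (2·5) = (-53 + 393) / 10 = 340 / 10 = 34
(The negative root is discarded since n must be a positive integer.)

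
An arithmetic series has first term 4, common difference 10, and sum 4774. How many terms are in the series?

Using S = n/2 × [2a + (n-1)d]
4774 = n/2 × [2(4) + (n-1)(10)]
4774 = n/2 × [8 + 10n - 10]
9548 = n × [-2 + 10n]
10n² + (-2)n - 9548 = 0
Discriminant: Δ = (-2)² - 4(10)(-9548) = 4 + 381920 = 381924
√Δ = 618
n = [-(-2) + √Δ] / (2·10) = (2 + 618) / 20 = 620 / 20 = 31
(The negative root is discarded since n must be a positive integer.)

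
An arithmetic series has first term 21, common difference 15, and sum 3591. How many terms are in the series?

Using S = n/2 × [2a + (n-1)d]
3591 = n/2 × [2(21) + (n-1)(15)]
3591 = n/2 × [42 + 15n - 15]
7182 = n × [27 + 15n]
15n² + (27)n - 7182 = 0
Discriminant: Δ = (27)² - 4(15)(-7182) = 729 + 430920 = 431649
√Δ = 657
n = [-(27) + √Δ] / (2·15) = (-27 + 657) / 30 = 630 / 30 = 21
(The negative root is discarded since n must be a positive integer.)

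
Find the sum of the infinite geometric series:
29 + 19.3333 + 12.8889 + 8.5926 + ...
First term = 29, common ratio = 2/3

For |r| < 1, S = a / (1 - r)
S = 29 / (1 - (2/3))
S = 29 / (1/3)
S = 87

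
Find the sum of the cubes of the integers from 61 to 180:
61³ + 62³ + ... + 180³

Use ∑_{k=1}^{n} k³ = [n(n+1)/2]², then subtract the first 60 terms.
∑_{k=1}^{180} k³ = [180×181/2]² = 16290² = 265364100
∑_{k=1}^{60} k³ = [60×61/2]² = 1830² = 3348900
∑_{k=61}^{180} k³ = 265364100 - 3348900 = 262015200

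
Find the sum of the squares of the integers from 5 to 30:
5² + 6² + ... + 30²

Use ∑_{k=1}^{n} k² = n(n+1)(2n+1)/6, then subtract the first 4 terms.
∑_{k=1}^{30} k² = 30×31×61/6 = 9455
∑_{k=1}^{4} k² = 4×5×9/6 = 30
∑_{k=5}^{30} k² = 9455 - 30 = 9425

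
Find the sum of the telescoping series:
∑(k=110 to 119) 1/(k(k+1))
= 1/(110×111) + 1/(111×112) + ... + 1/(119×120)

Partial fractions: 1/(k(k+1)) = 1/k - 1/(k+1)
The series telescopes:
= (1/110 - 1/111) + (1/111 - 1/112) + ... + (1/119 - 1/120)
= 1/110 - 1/120
= 1/1320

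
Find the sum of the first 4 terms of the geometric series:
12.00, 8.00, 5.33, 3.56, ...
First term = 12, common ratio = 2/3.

Sₙ = a(1 - rⁿ) / (1 - r)
S_4 = 12(1 - (2/3)^4) / (1 - (2/3))
S_4 = 12(1 - (16/81)) / (1/3)
S_4 = 260/9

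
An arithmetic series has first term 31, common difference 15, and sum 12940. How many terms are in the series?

Using S = n/2 × [2a + (n-1)d]
12940 = n/2 × [2(31) + (n-1)(15)]
12940 = n/2 × [62 + 15n - 15]
25880 = n × [47 + 15n]
15n² + (47)n - 25880 = 0
Discriminant: Δ = (47)² - 4(15)(-25880) = 2209 + 1552800 = 1555009
√Δ = 1247
n = [-(47) + √Δ] / (2·15) = (-47 + 1247) / 30 = 1200 / 30 = 40
(The negative root is discarded since n must be a positive integer.)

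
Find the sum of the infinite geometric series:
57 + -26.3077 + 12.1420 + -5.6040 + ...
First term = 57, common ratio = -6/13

For |r| < 1, S = a / (1 - r)
S = 57 / (1 - (-6/13))
S = 57 / (19/13)
S = 39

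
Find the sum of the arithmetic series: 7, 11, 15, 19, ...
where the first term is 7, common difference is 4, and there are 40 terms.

Sₙ = n/2 × (first + last)
Last term = a + (n-1)d = 7 + (40-1)×4 = 163
S_40 = 40/2 × (7 + 163)
S_40 = 40/2 × 170 = 3400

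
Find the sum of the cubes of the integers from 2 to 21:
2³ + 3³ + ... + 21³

Use ∑_{k=1}^{n} k³ = [n(n+1)/2]², then subtract the first 1 terms.
∑_{k=1}^{21} k³ = [21×22/2]² = 231² = 53361
∑_{k=1}^{1} k³ = [1×2/2]² = 1² = 1
∑_{k=2}^{21} k³ = 53361 - 1 = 53360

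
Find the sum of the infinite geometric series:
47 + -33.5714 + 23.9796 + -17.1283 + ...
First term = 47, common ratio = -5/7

For |r| < 1, S = a / (1 - r)
S = 47 / (1 - (-5/7))
S = 47 / (12/7)
S = 329/12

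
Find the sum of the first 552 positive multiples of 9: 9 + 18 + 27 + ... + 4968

Factor out 9: = 9(1 + 2 + ... + 552) = 9 × n(n+1)/2
= 9 × 552×553/2
= 9 × 152628
= 1373652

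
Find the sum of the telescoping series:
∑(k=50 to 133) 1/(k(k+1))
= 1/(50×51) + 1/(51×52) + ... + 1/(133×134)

Partial fractions: 1/(k(k+1)) = 1/k - 1/(k+1)
The series telescopes:
= (1/50 - 1/51) + (1/51 - 1/52) + ... + (1/133 - 1/134)
= 1/50 - 1/134
= 21/1675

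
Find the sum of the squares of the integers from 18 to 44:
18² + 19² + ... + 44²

Use ∑_{k=1}^{n} k² = n(n+1)(2n+1)/6, then subtract the first 17 terms.
∑_{k=1}^{44} k² = 44×45×89/6 = 29370
∑_{k=1}^{17} k² = 17×18×35/6 = 1785
∑_{k=18}^{44} k² = 29370 - 1785 = 27585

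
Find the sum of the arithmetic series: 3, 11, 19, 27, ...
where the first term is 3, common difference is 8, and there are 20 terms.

Sₙ = n/2 × (first + last)
Last term = a + (n-1)d = 3 + (20-1)×8 = 155
S_20 = 20/2 × (3 + 155)
S_20 = 20/2 × 158 = 1580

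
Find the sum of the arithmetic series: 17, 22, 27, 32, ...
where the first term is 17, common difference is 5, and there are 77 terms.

Sₙ = n/2 × (first + last)
Last term = a + (n-1)d = 17 + (77-1)×5 = 397
S_77 = 77/2 × (17 + 397)
S_77 = 77/2 × 414 = 15939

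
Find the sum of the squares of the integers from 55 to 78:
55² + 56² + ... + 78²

Use ∑_{k=1}^{n} k² = n(n+1)(2n+1)/6, then subtract the first 54 terms.
∑_{k=1}^{78} k² = 78×79×157/6 = 161239
∑_{k=1}^{54} k² = 54×55×109/6 = 53955
∑_{k=55}^{78} k² = 161239 - 53955 = 107284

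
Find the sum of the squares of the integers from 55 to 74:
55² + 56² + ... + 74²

Use ∑_{k=1}^{n} k² = n(n+1)(2n+1)/6, then subtract the first 54 terms.
∑_{k=1}^{74} k² = 74×75×149/6 = 137825
∑_{k=1}^{54} k² = 54×55×109/6 = 53955
∑_{k=55}^{74} k² = 137825 - 53955 = 83870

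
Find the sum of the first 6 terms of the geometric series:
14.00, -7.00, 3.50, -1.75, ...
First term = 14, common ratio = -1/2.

Sₙ = a(1 - rⁿ) / (1 - r)
S_6 = 14(1 - (-1/2)^6) / (1 - (-1/2))
S_6 = 14(1 - (1/64)) / (3/2)
S_6 = 147/16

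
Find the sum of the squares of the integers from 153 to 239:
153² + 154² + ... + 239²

Use ∑_{k=1}^{n} k² = n(n+1)(2n+1)/6, then subtract the first 152 terms.
∑_{k=1}^{239} k² = 239×240×479/6 = 4579240
∑_{k=1}^{152} k² = 152×153×305/6 = 1182180
∑_{k=153}^{239} k² = 4579240 - 1182180 = 3397060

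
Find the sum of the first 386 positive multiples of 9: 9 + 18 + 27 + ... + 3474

Factor out 9: = 9(1 + 2 + ... + 386) = 9 × n(n+1)/2
= 9 × 386×387/2
= 9 × 74691
= 672219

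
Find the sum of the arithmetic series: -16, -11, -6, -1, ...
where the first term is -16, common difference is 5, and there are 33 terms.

Sₙ = n/2 × (first + last)
Last term = a + (n-1)d = -16 + (33-1)×5 = 144
S_33 = 33/2 × (-16 + 144)
S_33 = 33/2 × 128 = 2112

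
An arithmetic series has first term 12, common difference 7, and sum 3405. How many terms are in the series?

Using S = n/2 × [2a + (n-1)d]
3405 = n/2 × [2(12) + (n-1)(7)]
3405 = n/2 × [24 + 7n - 7]
6810 = n × [17 + 7n]
7n² + (17)n - 6810 = 0
Discriminant: Δ = (17)² - 4(7)(-6810) = 289 + 190680 = 190969
√Δ = 437
n = [-(17) + √Δ] / (2·7) = (-17 + 437) / 14 = 420 / 14 = 30
(The negative root is discarded since n must be a positive integer.)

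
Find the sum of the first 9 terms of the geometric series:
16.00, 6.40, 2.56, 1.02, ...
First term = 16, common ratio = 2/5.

Sₙ = a(1 - rⁿ) / (1 - r)
S_9 = 16(1 - (2/5)^9) / (1 - (2/5))
S_9 = 16(1 - (512/1953125)) / (3/5)
S_9 = 10413936/390625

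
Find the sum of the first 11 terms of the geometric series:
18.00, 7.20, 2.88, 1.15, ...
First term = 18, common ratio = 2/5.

Sₙ = a(1 - rⁿ) / (1 - r)
S_11 = 18(1 - (2/5)^11) / (1 - (2/5))
S_11 = 18(1 - (2048/48828125)) / (3/5)
S_11 = 292956462/9765625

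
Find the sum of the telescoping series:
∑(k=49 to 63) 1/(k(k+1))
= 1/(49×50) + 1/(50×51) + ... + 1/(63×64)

Partial fractions: 1/(k(k+1)) = 1/k - 1/(k+1)
The series telescopes:
= (1/49 - 1/50) + (1/50 - 1/51) + ... + (1/63 - 1/64)
= 1/49 - 1/64
= 15/3136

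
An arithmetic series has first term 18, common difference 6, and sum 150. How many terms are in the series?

Using S = n/2 × [2a + (n-1)d]
150 = n/2 × [2(18) + (n-1)(6)]
150 = n/2 × [36 + 6n - 6]
300 = n × [30 + 6n]
6n² + (30)n - 300 = 0
Discriminant: Δ = (30)² - 4(6)(-300) = 900 + 7200 = 8100
√Δ = 90
n = [-(30) + √Δ] / (2·6) = (-30 + 90) / 12 = 60 / 12 = 5
(The negative root is discarded since n must be a positive integer.)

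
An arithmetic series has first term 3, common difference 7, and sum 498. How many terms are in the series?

Using S = n/2 × [2a + (n-1)d]
498 = n/2 × [2(3) + (n-1)(7)]
498 = n/2 × [6 + 7n - 7]
996 = n × [-1 + 7n]
7n² + (-1)n - 996 = 0
Discriminant: Δ = (-1)² - 4(7)(-996) = 1 + 27888 = 27889
√Δ = 167
n = [-(-1) + √Δ] / (2·7) = (1 + 167) / 14 = 168 / 14 = 12
(The negative root is discarded since n must be a positive integer.)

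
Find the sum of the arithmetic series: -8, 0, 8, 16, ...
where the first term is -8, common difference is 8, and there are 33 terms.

Sₙ = n/2 × (first + last)
Last term = a + (n-1)d = -8 + (33-1)×8 = 248
S_33 = 33/2 × (-8 + 248)
S_33 = 33/2 × 240 = 3960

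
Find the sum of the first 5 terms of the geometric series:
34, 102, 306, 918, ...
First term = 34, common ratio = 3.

Sₙ = a(1 - rⁿ) / (1 - r)
S_5 = 34(1 - 3^5) / (1 - 3)
S_5 = 34(1 - 243) / (-2)
S_5 = 4114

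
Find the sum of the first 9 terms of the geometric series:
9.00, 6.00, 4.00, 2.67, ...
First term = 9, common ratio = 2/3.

Sₙ = a(1 - rⁿ) / (1 - r)
S_9 = 9(1 - (2/3)^9) / (1 - (2/3))
S_9 = 9(1 - (512/19683)) / (1/3)
S_9 = 19171/729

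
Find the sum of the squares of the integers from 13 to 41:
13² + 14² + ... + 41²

Use ∑_{k=1}^{n} k² = n(n+1)(2n+1)/6, then subtract the first 12 terms.
∑_{k=1}^{41} k² = 41×42×83/6 = 23821
∑_{k=1}^{12} k² = 12×13×25/6 = 650
∑_{k=13}^{41} k² = 23821 - 650 = 23171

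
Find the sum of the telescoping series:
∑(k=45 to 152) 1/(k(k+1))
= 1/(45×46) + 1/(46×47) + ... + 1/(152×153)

Partial fractions: 1/(k(k+1)) = 1/k - 1/(k+1)
The series telescopes:
= (1/45 - 1/46) + (1/46 - 1/47) + ... + (1/152 - 1/153)
= 1/45 - 1/153
= 4/255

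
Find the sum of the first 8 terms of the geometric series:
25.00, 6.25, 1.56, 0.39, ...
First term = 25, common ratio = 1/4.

Sₙ = a(1 - rⁿ) / (1 - r)
S_8 = 25(1 - (1/4)^8) / (1 - (1/4))
S_8 = 25(1 - (1/65536)) / (3/4)
S_8 = 546125/16384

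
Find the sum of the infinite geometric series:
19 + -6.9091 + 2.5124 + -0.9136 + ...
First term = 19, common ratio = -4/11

For |r| < 1, S = a / (1 - r)
S = 19 / (1 - (-4/11))
S = 19 / (15/11)
S = 209/15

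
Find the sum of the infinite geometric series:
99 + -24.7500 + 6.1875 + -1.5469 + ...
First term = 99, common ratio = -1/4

For |r| < 1, S = a / (1 - r)
S = 99 / (1 - (-1/4))
S = 99 / (5/4)
S = 396/5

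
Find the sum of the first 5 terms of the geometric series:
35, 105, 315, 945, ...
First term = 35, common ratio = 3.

Sₙ = a(1 - rⁿ) / (1 - r)
S_5 = 35(1 - 3^5) / (1 - 3)
S_5 = 35(1 - 243) / (-2)
S_5 = 4235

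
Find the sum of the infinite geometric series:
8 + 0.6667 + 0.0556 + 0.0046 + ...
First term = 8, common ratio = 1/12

For |r| < 1, S = a / (1 - r)
S = 8 / (1 - (1/12))
S = 8 / (11/12)
S = 96/11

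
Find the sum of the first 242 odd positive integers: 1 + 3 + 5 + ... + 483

Sum of first n odd numbers = n²
= 242²
= 58564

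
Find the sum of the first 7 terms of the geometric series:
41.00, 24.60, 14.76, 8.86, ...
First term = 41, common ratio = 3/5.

Sₙ = a(1 - rⁿ) / (1 - r)
S_7 = 41(1 - (3/5)^7) / (1 - (3/5))
S_7 = 41(1 - (2187/78125)) / (2/5)
S_7 = 1556729/15625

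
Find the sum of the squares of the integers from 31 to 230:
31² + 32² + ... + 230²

Use ∑_{k=1}^{n} k² = n(n+1)(2n+1)/6, then subtract the first 30 terms.
∑_{k=1}^{230} k² = 230×231×461/6 = 4082155
∑_{k=1}^{30} k² = 30×31×61/6 = 9455
∑_{k=31}^{230} k² = 4082155 - 9455 = 4072700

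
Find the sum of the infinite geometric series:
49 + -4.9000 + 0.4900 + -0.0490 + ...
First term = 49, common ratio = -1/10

For |r| < 1, S = a / (1 - r)
S = 49 / (1 - (-1/10))
S = 49 / (11/10)
S = 490/11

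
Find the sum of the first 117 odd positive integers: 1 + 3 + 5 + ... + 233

Sum of first n odd numbers = n²
= 117²
= 13689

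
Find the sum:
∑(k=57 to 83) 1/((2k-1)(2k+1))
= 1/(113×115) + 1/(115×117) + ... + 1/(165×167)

Partial fractions: 1/((2k-1)(2k+1)) = (1/2)[1/(2k-1) - 1/(2k+1)]
The series telescopes:
= (1/2)[1/113 - 1/167]
= 27/18871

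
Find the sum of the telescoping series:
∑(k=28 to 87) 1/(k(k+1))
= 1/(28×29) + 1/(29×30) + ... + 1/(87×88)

Partial fractions: 1/(k(k+1)) = 1/k - 1/(k+1)
The series telescopes:
= (1/28 - 1/29) + (1/29 - 1/30) + ... + (1/87 - 1/88)
= 1/28 - 1/88
= 15/616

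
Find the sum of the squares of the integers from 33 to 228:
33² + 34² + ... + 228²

Use ∑_{k=1}^{n} k² = n(n+1)(2n+1)/6, then subtract the first 32 terms.
∑_{k=1}^{228} k² = 228×229×457/6 = 3976814
∑_{k=1}^{32} k² = 32×33×65/6 = 11440
∑_{k=33}^{228} k² = 3976814 - 11440 = 3965374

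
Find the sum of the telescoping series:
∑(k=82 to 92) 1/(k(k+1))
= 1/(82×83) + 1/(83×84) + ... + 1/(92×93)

Partial fractions: 1/(k(k+1)) = 1/k - 1/(k+1)
The series telescopes:
= (1/82 - 1/83) + (1/83 - 1/84) + ... + (1/92 - 1/93)
= 1/82 - 1/93
= 11/7626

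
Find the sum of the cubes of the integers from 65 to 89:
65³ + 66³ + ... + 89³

Use ∑_{k=1}^{n} k³ = [n(n+1)/2]², then subtract the first 64 terms.
∑_{k=1}^{89} k³ = [89×90/2]² = 4005² = 16040025
∑_{k=1}^{64} k³ = [64×65/2]² = 2080² = 4326400
∑_{k=65}^{89} k³ = 16040025 - 4326400 = 11713625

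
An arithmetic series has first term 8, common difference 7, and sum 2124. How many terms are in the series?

Using S = n/2 × [2a + (n-1)d]
2124 = n/2 × [2(8) + (n-1)(7)]
2124 = n/2 × [16 + 7n - 7]
4248 = n × [9 + 7n]
7n² + (9)n - 4248 = 0
Discriminant: Δ = (9)² - 4(7)(-4248) = 81 + 118944 = 119025
√Δ = 345
n = [-(9) + √Δ] / (2·7) = (-9 + 345) / 14 = 336 / 14 = 24
(The negative root is discarded since n must be a positive integer.)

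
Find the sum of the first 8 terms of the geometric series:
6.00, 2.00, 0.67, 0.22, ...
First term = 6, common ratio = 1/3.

Sₙ = a(1 - rⁿ) / (1 - r)
S_8 = 6(1 - (1/3)^8) / (1 - (1/3))
S_8 = 6(1 - (1/6561)) / (2/3)
S_8 = 6560/729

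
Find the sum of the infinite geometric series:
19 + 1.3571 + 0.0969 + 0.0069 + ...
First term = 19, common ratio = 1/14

For |r| < 1, S = a / (1 - r)
S = 19 / (1 - (1/14))
S = 19 / (13/14)
S = 266/13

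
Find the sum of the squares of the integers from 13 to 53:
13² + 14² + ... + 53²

Use ∑_{k=1}^{n} k² = n(n+1)(2n+1)/6, then subtract the first 12 terms.
∑_{k=1}^{53} k² = 53×54×107/6 = 51039
∑_{k=1}^{12} k² = 12×13×25/6 = 650
∑_{k=13}^{53} k² = 51039 - 650 = 50389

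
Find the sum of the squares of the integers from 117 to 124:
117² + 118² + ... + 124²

Use ∑_{k=1}^{n} k² = n(n+1)(2n+1)/6, then subtract the first 116 terms.
∑_{k=1}^{124} k² = 124×125×249/6 = 643250
∑_{k=1}^{116} k² = 116×117×233/6 = 527046
∑_{k=117}^{124} k² = 643250 - 527046 = 116204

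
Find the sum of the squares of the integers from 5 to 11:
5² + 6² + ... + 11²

Use ∑_{k=1}^{n} k² = n(n+1)(2n+1)/6, then subtract the first 4 terms.
∑_{k=1}^{11} k² = 11×12×23/6 = 506
∑_{k=1}^{4} k² = 4×5×9/6 = 30
∑_{k=5}^{11} k² = 506 - 30 = 476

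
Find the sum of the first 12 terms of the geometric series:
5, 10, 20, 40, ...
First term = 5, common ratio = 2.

Sₙ = a(1 - rⁿ) / (1 - r)
S_12 = 5(1 - 2^12) / (1 - 2)
S_12 = 5(1 - 4096) / (-1)
S_12 = 20475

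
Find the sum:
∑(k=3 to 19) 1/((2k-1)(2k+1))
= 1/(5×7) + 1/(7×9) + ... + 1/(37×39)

Partial fractions: 1/((2k-1)(2k+1)) = (1/2)[1/(2k-1) - 1/(2k+1)]
The series telescopes:
= (1/2)[1/5 - 1/39]
= 17/195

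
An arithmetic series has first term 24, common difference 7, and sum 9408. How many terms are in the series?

Using S = n/2 × [2a + (n-1)d]
9408 = n/2 × [2(24) + (n-1)(7)]
9408 = n/2 × [48 + 7n - 7]
18816 = n × [41 + 7n]
7n² + (41)n - 18816 = 0
Discriminant: Δ = (41)² - 4(7)(-18816) = 1681 + 526848 = 528529
√Δ = 727
n = [-(41) + √Δ] / (2·7) = (-41 + 727) / 14 = 686 / 14 = 49
(The negative root is discarded since n must be a positive integer.)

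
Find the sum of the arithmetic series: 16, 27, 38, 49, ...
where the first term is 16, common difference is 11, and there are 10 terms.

Sₙ = n/2 × (first + last)
Last term = a + (n-1)d = 16 + (10-1)×11 = 115
S_10 = 10/2 × (16 + 115)
S_10 = 10/2 × 131 = 655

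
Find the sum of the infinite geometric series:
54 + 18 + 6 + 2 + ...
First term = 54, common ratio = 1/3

For |r| < 1, S = a / (1 - r)
S = 54 / (1 - (1/3))
S = 54 / (2/3)
S = 81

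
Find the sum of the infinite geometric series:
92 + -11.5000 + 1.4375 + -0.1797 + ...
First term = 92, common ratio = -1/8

For |r| < 1, S = a / (1 - r)
S = 92 / (1 - (-1/8))
S = 92 / (9/8)
S = 736/9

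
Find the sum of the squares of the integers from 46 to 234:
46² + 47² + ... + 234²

Use ∑_{k=1}^{n} k² = n(n+1)(2n+1)/6, then subtract the first 45 terms.
∑_{k=1}^{234} k² = 234×235×469/6 = 4298385
∑_{k=1}^{45} k² = 45×46×91/6 = 31395
∑_{k=46}^{234} k² = 4298385 - 31395 = 4266990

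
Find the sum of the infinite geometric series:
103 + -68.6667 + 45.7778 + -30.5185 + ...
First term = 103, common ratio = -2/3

For |r| < 1, S = a / (1 - r)
S = 103 / (1 - (-2/3))
S = 103 / (5/3)
S = 309/5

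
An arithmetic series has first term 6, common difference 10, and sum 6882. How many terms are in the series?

Using S = n/2 × [2a + (n-1)d]
6882 = n/2 × [2(6) + (n-1)(10)]
6882 = n/2 × [12 + 10n - 10]
13764 = n × [2 + 10n]
10n² + (2)n - 13764 = 0
Discriminant: Δ = (2)² - 4(10)(-13764) = 4 + 550560 = 550564
√Δ = 742
n = [-(2) + √Δ] / (2·10) = (-2 + 742) / 20 = 740 / 20 = 37
(The negative root is discarded since n must be a positive integer.)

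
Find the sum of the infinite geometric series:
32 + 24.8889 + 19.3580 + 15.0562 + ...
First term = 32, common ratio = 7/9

For |r| < 1, S = a / (1 - r)
S = 32 / (1 - (7/9))
S = 32 / (2/9)
S = 144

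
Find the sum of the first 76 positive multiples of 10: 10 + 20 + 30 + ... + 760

Factor out 10: = 10(1 + 2 + ... + 76) = 10 × n(n+1)/2
= 10 × 76×77/2
= 10 × 2926
= 29260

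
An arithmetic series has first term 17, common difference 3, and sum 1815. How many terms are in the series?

Using S = n/2 × [2a + (n-1)d]
1815 = n/2 × [2(17) + (n-1)(3)]
1815 = n/2 × [34 + 3n - 3]
3630 = n × [31 + 3n]
3n² + (31)n - 3630 = 0
Discriminant: Δ = (31)² - 4(3)(-3630) = 961 + 43560 = 44521
√Δ = 211
n = [-(31) + √Δ] / (2·3) = (-31 + 211) / 6 = 180 / 6 = 30
(The negative root is discarded since n must be a positive integer.)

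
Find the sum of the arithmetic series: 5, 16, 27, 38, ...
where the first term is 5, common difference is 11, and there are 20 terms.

Sₙ = n/2 × (first + last)
Last term = a + (n-1)d = 5 + (20-1)×11 = 214
S_20 = 20/2 × (5 + 214)
S_20 = 20/2 × 219 = 2190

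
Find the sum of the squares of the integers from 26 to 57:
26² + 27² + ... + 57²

Use ∑_{k=1}^{n} k² = n(n+1)(2n+1)/6, then subtract the first 25 terms.
∑_{k=1}^{57} k² = 57×58×115/6 = 63365
∑_{k=1}^{25} k² = 25×26×51/6 = 5525
∑_{k=26}^{57} k² = 63365 - 5525 = 57840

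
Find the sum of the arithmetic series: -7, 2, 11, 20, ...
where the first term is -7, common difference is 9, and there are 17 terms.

Sₙ = n/2 × (first + last)
Last term = a + (n-1)d = -7 + (17-1)×9 = 137
S_17 = 17/2 × (-7 + 137)
S_17 = 17/2 × 130 = 1105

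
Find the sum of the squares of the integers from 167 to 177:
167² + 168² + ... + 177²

Use ∑_{k=1}^{n} k² = n(n+1)(2n+1)/6, then subtract the first 166 terms.
∑_{k=1}^{177} k² = 177×178×355/6 = 1864105
∑_{k=1}^{166} k² = 166×167×333/6 = 1538571
∑_{k=167}^{177} k² = 1864105 - 1538571 = 325534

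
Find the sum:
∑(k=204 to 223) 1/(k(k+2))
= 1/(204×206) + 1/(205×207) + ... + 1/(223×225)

Partial fractions: 1/(k(k+2)) = (1/2)[1/k - 1/(k+2)]
Telescoping leaves the first two and last two terms:
= (1/2)[1/204 + 1/205 - 1/224 - 1/225]
= 30607/70257600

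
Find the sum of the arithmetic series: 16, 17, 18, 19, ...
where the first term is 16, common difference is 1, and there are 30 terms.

Sₙ = n/2 × (first + last)
Last term = a + (n-1)d = 16 + (30-1)×1 = 45
S_30 = 30/2 × (16 + 45)
S_30 = 30/2 × 61 = 915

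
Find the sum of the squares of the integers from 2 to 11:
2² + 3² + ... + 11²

Use ∑_{k=1}^{n} k² = n(n+1)(2n+1)/6, then subtract the first 1 terms.
∑_{k=1}^{11} k² = 11×12×23/6 = 506
∑_{k=1}^{1} k² = 1×2×3/6 = 1
∑_{k=2}^{11} k² = 506 - 1 = 505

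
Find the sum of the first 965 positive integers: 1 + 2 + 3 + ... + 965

Formula: ∑k = n(n+1)/2
= 965×966/2
= 932190/2
= 466095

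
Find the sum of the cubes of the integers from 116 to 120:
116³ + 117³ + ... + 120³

Use ∑_{k=1}^{n} k³ = [n(n+1)/2]², then subtract the first 115 terms.
∑_{k=1}^{120} k³ = [120×121/2]² = 7260² = 52707600
∑_{k=1}^{115} k³ = [115×116/2]² = 6670² = 44488900
∑_{k=116}^{120} k³ = 52707600 - 44488900 = 8218700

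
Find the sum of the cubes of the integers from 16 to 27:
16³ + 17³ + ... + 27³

Use ∑_{k=1}^{n} k³ = [n(n+1)/2]², then subtract the first 15 terms.
∑_{k=1}^{27} k³ = [27×28/2]² = 378² = 142884
∑_{k=1}^{15} k³ = [15×16/2]² = 120² = 14400
∑_{k=16}^{27} k³ = 142884 - 14400 = 128484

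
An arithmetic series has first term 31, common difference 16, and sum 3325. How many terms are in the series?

Using S = n/2 × [2a + (n-1)d]
3325 = n/2 × [2(31) + (n-1)(16)]
3325 = n/2 × [62 + 16n - 16]
6650 = n × [46 + 16n]
16n² + (46)n - 6650 = 0
Discriminant: Δ = (46)² - 4(16)(-6650) = 2116 + 425600 = 427716
√Δ = 654
n = [-(46) + √Δ] / (2·16) = (-46 + 654) / 32 = 608 / 32 = 19
(The negative root is discarded since n must be a positive integer.)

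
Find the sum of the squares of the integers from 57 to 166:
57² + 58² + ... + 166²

Use ∑_{k=1}^{n} k² = n(n+1)(2n+1)/6, then subtract the first 56 terms.
∑_{k=1}^{166} k² = 166×167×333/6 = 1538571
∑_{k=1}^{56} k² = 56×57×113/6 = 60116
∑_{k=57}^{166} k² = 1538571 - 60116 = 1478455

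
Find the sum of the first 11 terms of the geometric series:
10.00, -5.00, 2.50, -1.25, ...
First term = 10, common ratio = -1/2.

Sₙ = a(1 - rⁿ) / (1 - r)
S_11 = 10(1 - (-1/2)^11) / (1 - (-1/2))
S_11 = 10(1 - (-1/2048)) / (3/2)
S_11 = 3415/512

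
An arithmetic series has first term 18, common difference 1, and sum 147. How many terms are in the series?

Using S = n/2 × [2a + (n-1)d]
147 = n/2 × [2(18) + (n-1)(1)]
147 = n/2 × [36 + 1n - 1]
294 = n × [35 + 1n]
1n² + (35)n - 294 = 0
Discriminant: Δ = (35)² - 4(1)(-294) = 1225 + 1176 = 2401
√Δ = 49
n = [-(35) + √Δ] / (2·1) = (-35 + 49) / 2 = 14 / 2 = 7
(The negative root is discarded since n must be a positive integer.)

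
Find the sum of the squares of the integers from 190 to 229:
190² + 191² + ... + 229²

Use ∑_{k=1}^{n} k² = n(n+1)(2n+1)/6, then subtract the first 189 terms.
∑_{k=1}^{229} k² = 229×230×459/6 = 4029255
∑_{k=1}^{189} k² = 189×190×379/6 = 2268315
∑_{k=190}^{229} k² = 4029255 - 2268315 = 1760940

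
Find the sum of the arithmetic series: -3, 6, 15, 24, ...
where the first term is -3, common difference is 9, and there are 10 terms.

Sₙ = n/2 × (first + last)
Last term = a + (n-1)d = -3 + (10-1)×9 = 78
S_10 = 10/2 × (-3 + 78)
S_10 = 10/2 × 75 = 375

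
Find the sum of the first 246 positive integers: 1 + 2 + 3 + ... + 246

Formula: ∑k = n(n+1)/2
= 246×247/2
= 60762/2
= 30381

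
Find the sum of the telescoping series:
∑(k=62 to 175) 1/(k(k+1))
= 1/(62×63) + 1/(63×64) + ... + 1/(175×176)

Partial fractions: 1/(k(k+1)) = 1/k - 1/(k+1)
The series telescopes:
= (1/62 - 1/63) + (1/63 - 1/64) + ... + (1/175 - 1/176)
= 1/62 - 1/176
= 57/5456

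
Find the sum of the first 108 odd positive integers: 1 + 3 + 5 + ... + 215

Sum of first n odd numbers = n²
= 108²
= 11664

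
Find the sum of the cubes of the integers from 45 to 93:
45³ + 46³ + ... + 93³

Use ∑_{k=1}^{n} k³ = [n(n+1)/2]², then subtract the first 44 terms.
∑_{k=1}^{93} k³ = [93×94/2]² = 4371² = 19105641
∑_{k=1}^{44} k³ = [44×45/2]² = 990² = 980100
∑_{k=45}^{93} k³ = 19105641 - 980100 = 18125541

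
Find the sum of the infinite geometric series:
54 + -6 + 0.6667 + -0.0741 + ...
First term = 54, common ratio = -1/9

For |r| < 1, S = a / (1 - r)
S = 54 / (1 - (-1/9))
S = 54 / (10/9)
S = 243/5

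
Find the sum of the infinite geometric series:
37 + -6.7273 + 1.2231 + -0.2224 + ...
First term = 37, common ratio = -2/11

For |r| < 1, S = a / (1 - r)
S = 37 / (1 - (-2/11))
S = 37 / (13/11)
S = 407/13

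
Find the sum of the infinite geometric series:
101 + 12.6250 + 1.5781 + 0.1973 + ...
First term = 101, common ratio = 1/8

For |r| < 1, S = a / (1 - r)
S = 101 / (1 - (1/8))
S = 101 / (7/8)
S = 808/7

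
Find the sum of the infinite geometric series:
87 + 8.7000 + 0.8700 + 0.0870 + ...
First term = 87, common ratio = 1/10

For |r| < 1, S = a / (1 - r)
S = 87 / (1 - (1/10))
S = 87 / (9/10)
S = 290/3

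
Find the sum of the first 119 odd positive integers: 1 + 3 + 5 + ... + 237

Sum of first n odd numbers = n²
= 119²
= 14161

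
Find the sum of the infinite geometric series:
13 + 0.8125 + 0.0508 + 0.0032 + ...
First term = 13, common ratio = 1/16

For |r| < 1, S = a / (1 - r)
S = 13 / (1 - (1/16))
S = 13 / (15/16)
S = 208/15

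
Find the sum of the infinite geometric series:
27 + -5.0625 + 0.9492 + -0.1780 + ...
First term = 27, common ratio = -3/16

For |r| < 1, S = a / (1 - r)
S = 27 / (1 - (-3/16))
S = 27 / (19/16)
S = 432/19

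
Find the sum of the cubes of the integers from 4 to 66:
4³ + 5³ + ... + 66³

Use ∑_{k=1}^{n} k³ = [n(n+1)/2]², then subtract the first 3 terms.
∑_{k=1}^{66} k³ = [66×67/2]² = 2211² = 4888521
∑_{k=1}^{3} k³ = [3×4/2]² = 6² = 36
∑_{k=4}^{66} k³ = 4888521 - 36 = 4888485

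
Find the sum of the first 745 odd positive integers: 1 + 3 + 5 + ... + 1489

Sum of first n odd numbers = n²
= 745²
= 555025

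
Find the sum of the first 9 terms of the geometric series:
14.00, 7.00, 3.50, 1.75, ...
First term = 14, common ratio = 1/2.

Sₙ = a(1 - rⁿ) / (1 - r)
S_9 = 14(1 - (1/2)^9) / (1 - (1/2))
S_9 = 14(1 - (1/512)) / (1/2)
S_9 = 3577/128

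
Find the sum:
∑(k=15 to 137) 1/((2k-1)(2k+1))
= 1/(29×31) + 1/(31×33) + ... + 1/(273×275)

Partial fractions: 1/((2k-1)(2k+1)) = (1/2)[1/(2k-1) - 1/(2k+1)]
The series telescopes:
= (1/2)[1/29 - 1/275]
= 123/7975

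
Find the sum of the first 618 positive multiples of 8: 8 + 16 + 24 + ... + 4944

Factor out 8: = 8(1 + 2 + ... + 618) = 8 × n(n+1)/2
= 8 × 618×619/2
= 8 × 191271
= 1530168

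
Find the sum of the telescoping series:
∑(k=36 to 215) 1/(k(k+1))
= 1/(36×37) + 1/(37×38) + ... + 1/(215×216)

Partial fractions: 1/(k(k+1)) = 1/k - 1/(k+1)
The series telescopes:
= (1/36 - 1/37) + (1/37 - 1/38) + ... + (1/215 - 1/216)
= 1/36 - 1/216
= 5/216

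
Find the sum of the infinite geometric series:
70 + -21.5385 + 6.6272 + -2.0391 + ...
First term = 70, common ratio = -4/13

For |r| < 1, S = a / (1 - r)
S = 70 / (1 - (-4/13))
S = 70 / (17/13)
S = 910/17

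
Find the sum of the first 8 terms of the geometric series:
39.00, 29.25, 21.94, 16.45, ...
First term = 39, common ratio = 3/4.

Sₙ = a(1 - rⁿ) / (1 - r)
S_8 = 39(1 - (3/4)^8) / (1 - (3/4))
S_8 = 39(1 - (6561/65536)) / (1/4)
S_8 = 2300025/16384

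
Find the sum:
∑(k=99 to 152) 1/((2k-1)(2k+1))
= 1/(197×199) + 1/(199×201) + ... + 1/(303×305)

Partial fractions: 1/((2k-1)(2k+1)) = (1/2)[1/(2k-1) - 1/(2k+1)]
The series telescopes:
= (1/2)[1/197 - 1/305]
= 54/60085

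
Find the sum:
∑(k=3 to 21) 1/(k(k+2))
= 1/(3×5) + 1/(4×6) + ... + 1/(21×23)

Partial fractions: 1/(k(k+2)) = (1/2)[1/k - 1/(k+2)]
Telescoping leaves the first two and last two terms:
= (1/2)[1/3 + 1/4 - 1/22 - 1/23]
= 1501/6072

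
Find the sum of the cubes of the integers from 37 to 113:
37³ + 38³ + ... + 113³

Use ∑_{k=1}^{n} k³ = [n(n+1)/2]², then subtract the first 36 terms.
∑_{k=1}^{113} k³ = [113×114/2]² = 6441² = 41486481
∑_{k=1}^{36} k³ = [36×37/2]² = 666² = 443556
∑_{k=37}^{113} k³ = 41486481 - 443556 = 41042925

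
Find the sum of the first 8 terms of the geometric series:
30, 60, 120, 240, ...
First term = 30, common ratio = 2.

Sₙ = a(1 - rⁿ) / (1 - r)
S_8 = 30(1 - 2^8) / (1 - 2)
S_8 = 30(1 - 256) / (-1)
S_8 = 7650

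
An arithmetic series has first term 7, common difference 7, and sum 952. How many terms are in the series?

Using S = n/2 × [2a + (n-1)d]
952 = n/2 × [2(7) + (n-1)(7)]
952 = n/2 × [14 + 7n - 7]
1904 = n × [7 + 7n]
7n² + (7)n - 1904 = 0
Discriminant: Δ = (7)² - 4(7)(-1904) = 49 + 53312 = 53361
√Δ = 231
n = [-(7) + √Δ] / (2·7) = (-7 + 231) / 14 = 224 / 14 = 16
(The negative root is discarded since n must be a positive integer.)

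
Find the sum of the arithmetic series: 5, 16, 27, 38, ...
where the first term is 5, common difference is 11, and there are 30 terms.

Sₙ = n/2 × (first + last)
Last term = a + (n-1)d = 5 + (30-1)×11 = 324
S_30 = 30/2 × (5 + 324)
S_30 = 30/2 × 329 = 4935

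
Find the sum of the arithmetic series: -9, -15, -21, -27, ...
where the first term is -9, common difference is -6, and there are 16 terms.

Sₙ = n/2 × (first + last)
Last term = a + (n-1)d = -9 + (16-1)×(-6) = -99
S_16 = 16/2 × (-9 + (-99))
S_16 = 16/2 × (-108) = -864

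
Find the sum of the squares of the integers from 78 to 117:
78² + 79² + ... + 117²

Use ∑_{k=1}^{n} k² = n(n+1)(2n+1)/6, then subtract the first 77 terms.
∑_{k=1}^{117} k² = 117×118×235/6 = 540735
∑_{k=1}^{77} k² = 77×78×155/6 = 155155
∑_{k=78}^{117} k² = 540735 - 155155 = 385580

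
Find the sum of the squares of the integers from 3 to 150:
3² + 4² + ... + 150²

Use ∑_{k=1}^{n} k² = n(n+1)(2n+1)/6, then subtract the first 2 terms.
∑_{k=1}^{150} k² = 150×151×301/6 = 1136275
∑_{k=1}^{2} k² = 2×3×5/6 = 5
∑_{k=3}^{150} k² = 1136275 - 5 = 1136270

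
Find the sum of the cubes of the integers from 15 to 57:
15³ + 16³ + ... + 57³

Use ∑_{k=1}^{n} k³ = [n(n+1)/2]², then subtract the first 14 terms.
∑_{k=1}^{57} k³ = [57×58/2]² = 1653² = 2732409
∑_{k=1}^{14} k³ = [14×15/2]² = 105² = 11025
∑_{k=15}^{57} k³ = 2732409 - 11025 = 2721384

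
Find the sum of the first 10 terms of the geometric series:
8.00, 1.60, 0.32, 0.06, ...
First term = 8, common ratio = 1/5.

Sₙ = a(1 - rⁿ) / (1 - r)
S_10 = 8(1 - (1/5)^10) / (1 - (1/5))
S_10 = 8(1 - (1/9765625)) / (4/5)
S_10 = 19531248/1953125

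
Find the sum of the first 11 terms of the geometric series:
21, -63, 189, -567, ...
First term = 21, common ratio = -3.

Sₙ = a(1 - rⁿ) / (1 - r)
S_11 = 21(1 - (-3)^11) / (1 - (-3))
S_11 = 21(1 - (-177147)) / (4)
S_11 = 930027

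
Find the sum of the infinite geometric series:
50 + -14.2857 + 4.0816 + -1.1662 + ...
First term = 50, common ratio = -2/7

For |r| < 1, S = a / (1 - r)
S = 50 / (1 - (-2/7))
S = 50 / (9/7)
S = 350/9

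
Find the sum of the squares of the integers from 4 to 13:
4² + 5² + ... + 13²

Use ∑_{k=1}^{n} k² = n(n+1)(2n+1)/6, then subtract the first 3 terms.
∑_{k=1}^{13} k² = 13×14×27/6 = 819
∑_{k=1}^{3} k² = 3×4×7/6 = 14
∑_{k=4}^{13} k² = 819 - 14 = 805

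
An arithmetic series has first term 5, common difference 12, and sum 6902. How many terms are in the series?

Using S = n/2 × [2a + (n-1)d]
6902 = n/2 × [2(5) + (n-1)(12)]
6902 = n/2 × [10 + 12n - 12]
13804 = n × [-2 + 12n]
12n² + (-2)n - 13804 = 0
Discriminant: Δ = (-2)² - 4(12)(-13804) = 4 + 662592 = 662596
√Δ = 814
n = [-(-2) + √Δ] / (2·12) = (2 + 814) / 24 = 816 / 24 = 34
(The negative root is discarded since n must be a positive integer.)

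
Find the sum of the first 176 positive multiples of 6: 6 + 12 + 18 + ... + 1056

Factor out 6: = 6(1 + 2 + ... + 176) = 6 × n(n+1)/2
= 6 × 176×177/2
= 6 × 15576
= 93456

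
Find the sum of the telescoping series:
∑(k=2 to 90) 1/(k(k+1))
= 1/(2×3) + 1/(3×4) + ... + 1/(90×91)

Partial fractions: 1/(k(k+1)) = 1/k - 1/(k+1)
The series telescopes:
= (1/2 - 1/3) + (1/3 - 1/4) + ... + (1/90 - 1/91)
= 1/2 - 1/91
= 89/182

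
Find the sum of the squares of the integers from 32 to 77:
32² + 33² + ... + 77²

Use ∑_{k=1}^{n} k² = n(n+1)(2n+1)/6, then subtract the first 31 terms.
∑_{k=1}^{77} k² = 77×78×155/6 = 155155
∑_{k=1}^{31} k² = 31×32×63/6 = 10416
∑_{k=32}^{77} k² = 155155 - 10416 = 144739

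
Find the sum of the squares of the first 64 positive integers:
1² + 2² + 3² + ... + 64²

Formula: ∑k² = n(n+1)(2n+1)/6
= 64×65×129/6
= 536640/6
= 89440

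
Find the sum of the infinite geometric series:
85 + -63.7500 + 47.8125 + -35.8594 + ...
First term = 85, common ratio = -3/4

For |r| < 1, S = a / (1 - r)
S = 85 / (1 - (-3/4))
S = 85 / (7/4)
S = 340/7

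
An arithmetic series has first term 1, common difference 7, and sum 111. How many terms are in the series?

Using S = n/2 × [2a + (n-1)d]
111 = n/2 × [2(1) + (n-1)(7)]
111 = n/2 × [2 + 7n - 7]
222 = n × [-5 + 7n]
7n² + (-5)n - 222 = 0
Discriminant: Δ = (-5)² - 4(7)(-222) = 25 + 6216 = 6241
√Δ = 79
n = [-(-5) + √Δ] / (2·7) = (5 + 79) / 14 = 84 / 14 = 6
(The negative root is discarded since n must be a positive integer.)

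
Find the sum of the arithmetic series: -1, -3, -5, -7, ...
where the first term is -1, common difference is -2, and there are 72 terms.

Sₙ = n/2 × (first + last)
Last term = a + (n-1)d = -1 + (72-1)×(-2) = -143
S_72 = 72/2 × (-1 + (-143))
S_72 = 72/2 × (-144) = -5184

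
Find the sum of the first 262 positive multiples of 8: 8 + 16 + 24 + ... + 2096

Factor out 8: = 8(1 + 2 + ... + 262) = 8 × n(n+1)/2
= 8 × 262×263/2
= 8 × 34453
= 275624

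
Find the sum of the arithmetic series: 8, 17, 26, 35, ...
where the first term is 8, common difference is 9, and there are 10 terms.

Sₙ = n/2 × (first + last)
Last term = a + (n-1)d = 8 + (10-1)×9 = 89
S_10 = 10/2 × (8 + 89)
S_10 = 10/2 × 97 = 485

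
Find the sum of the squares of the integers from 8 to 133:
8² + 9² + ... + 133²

Use ∑_{k=1}^{n} k² = n(n+1)(2n+1)/6, then subtract the first 7 terms.
∑_{k=1}^{133} k² = 133×134×267/6 = 793079
∑_{k=1}^{7} k² = 7×8×15/6 = 140
∑_{k=8}^{133} k² = 793079 - 140 = 792939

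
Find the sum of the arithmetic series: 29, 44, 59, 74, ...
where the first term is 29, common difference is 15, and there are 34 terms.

Sₙ = n/2 × (first + last)
Last term = a + (n-1)d = 29 + (34-1)×15 = 524
S_34 = 34/2 × (29 + 524)
S_34 = 34/2 × 553 = 9401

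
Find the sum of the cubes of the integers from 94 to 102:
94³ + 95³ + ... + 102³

Use ∑_{k=1}^{n} k³ = [n(n+1)/2]², then subtract the first 93 terms.
∑_{k=1}^{102} k³ = [102×103/2]² = 5253² = 27594009
∑_{k=1}^{93} k³ = [93×94/2]² = 4371² = 19105641
∑_{k=94}^{102} k³ = 27594009 - 19105641 = 8488368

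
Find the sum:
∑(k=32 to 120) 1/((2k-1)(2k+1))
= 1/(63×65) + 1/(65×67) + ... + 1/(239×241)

Partial fractions: 1/((2k-1)(2k+1)) = (1/2)[1/(2k-1) - 1/(2k+1)]
The series telescopes:
= (1/2)[1/63 - 1/241]
= 89/15183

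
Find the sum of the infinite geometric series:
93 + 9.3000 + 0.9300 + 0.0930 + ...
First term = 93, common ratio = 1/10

For |r| < 1, S = a / (1 - r)
S = 93 / (1 - (1/10))
S = 93 / (9/10)
S = 310/3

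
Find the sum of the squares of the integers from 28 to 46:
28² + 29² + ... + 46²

Use ∑_{k=1}^{n} k² = n(n+1)(2n+1)/6, then subtract the first 27 terms.
∑_{k=1}^{46} k² = 46×47×93/6 = 33511
∑_{k=1}^{27} k² = 27×28×55/6 = 6930
∑_{k=28}^{46} k² = 33511 - 6930 = 26581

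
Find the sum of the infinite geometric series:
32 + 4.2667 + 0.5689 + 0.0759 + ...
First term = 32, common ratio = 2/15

For |r| < 1, S = a / (1 - r)
S = 32 / (1 - (2/15))
S = 32 / (13/15)
S = 480/13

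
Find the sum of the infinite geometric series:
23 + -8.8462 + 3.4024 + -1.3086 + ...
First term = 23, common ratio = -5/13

For |r| < 1, S = a / (1 - r)
S = 23 / (1 - (-5/13))
S = 23 / (18/13)
S = 299/18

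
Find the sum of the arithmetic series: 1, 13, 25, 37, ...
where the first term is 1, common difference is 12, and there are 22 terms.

Sₙ = n/2 × (first + last)
Last term = a + (n-1)d = 1 + (22-1)×12 = 253
S_22 = 22/2 × (1 + 253)
S_22 = 22/2 × 254 = 2794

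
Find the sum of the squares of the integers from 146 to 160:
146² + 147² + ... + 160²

Use ∑_{k=1}^{n} k² = n(n+1)(2n+1)/6, then subtract the first 145 terms.
∑_{k=1}^{160} k² = 160×161×321/6 = 1378160
∑_{k=1}^{145} k² = 145×146×291/6 = 1026745
∑_{k=146}^{160} k² = 1378160 - 1026745 = 351415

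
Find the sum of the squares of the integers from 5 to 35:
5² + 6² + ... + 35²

Use ∑_{k=1}^{n} k² = n(n+1)(2n+1)/6, then subtract the first 4 terms.
∑_{k=1}^{35} k² = 35×36×71/6 = 14910
∑_{k=1}^{4} k² = 4×5×9/6 = 30
∑_{k=5}^{35} k² = 14910 - 30 = 14880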